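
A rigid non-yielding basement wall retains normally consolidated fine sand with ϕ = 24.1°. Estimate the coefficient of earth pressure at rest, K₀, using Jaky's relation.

K₀ = 1 − sin φ' = 1 − sin 24.1° = 0.5917.

0.592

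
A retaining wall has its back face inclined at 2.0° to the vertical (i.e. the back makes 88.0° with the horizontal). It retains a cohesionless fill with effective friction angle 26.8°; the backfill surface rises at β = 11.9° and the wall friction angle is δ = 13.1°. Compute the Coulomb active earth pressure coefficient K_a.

0.426

K_a = sin²(α+φ) / [sin²α · sin(α−δ) · (1 + √{sin(φ+δ)sin(φ−β) / (sin(α−δ)sin(α+β))})²].
With α = 88.0°, φ = 26.8°, δ = 13.1°, β = 11.9°: K_a = 0.4259.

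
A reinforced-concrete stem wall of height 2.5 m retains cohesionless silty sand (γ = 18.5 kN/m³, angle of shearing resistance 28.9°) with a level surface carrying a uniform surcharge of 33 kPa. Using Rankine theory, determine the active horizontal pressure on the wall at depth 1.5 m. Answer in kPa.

21.2 kPa

K_a = (1 − sin φ)/(1 + sin φ) = 0.3484.
σ_v = γz + q = 18.5 × 1.5 + 33 = 60.75 kPa.
σ_h = K_a σ_v = 0.3484 × 60.75 = 21.16 kPa.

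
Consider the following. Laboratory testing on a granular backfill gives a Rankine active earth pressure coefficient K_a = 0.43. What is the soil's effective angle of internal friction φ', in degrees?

K_a = tan²(45° − φ/2) ⇒ 45° − φ/2 = arctan(√0.43) = 33.25°.
φ = 2(45° − 33.25°) = 23.49°.

23.5°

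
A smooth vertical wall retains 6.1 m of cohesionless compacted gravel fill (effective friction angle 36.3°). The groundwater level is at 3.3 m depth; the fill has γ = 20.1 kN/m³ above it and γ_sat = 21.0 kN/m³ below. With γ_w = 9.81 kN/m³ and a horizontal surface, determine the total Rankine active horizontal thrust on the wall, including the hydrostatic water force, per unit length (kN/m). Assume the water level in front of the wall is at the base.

K_a = tan²(45° − φ/2) = 0.2563.
γ' = 21.0 − 9.81 = 11.19 kN/m³. Depth below WT = 2.8 m.
σ'_h at WT = K_a γ d_w = 17.00 kPa; at base = 17.00 + K_a γ' × 2.8 = 25.03 kPa.
P₁ (0–3.3 m) = ½×17.00×3.3 = 28.05. P₂ (3.3–6.1 m) = ½(17.00+25.03)×2.8 = 58.84.
P_w = ½ γ_w h₂² = 0.5×9.81×2.8² = 38.46. Total = 28.05+58.84+38.46 = 125.3 kN/m.

125 kN/m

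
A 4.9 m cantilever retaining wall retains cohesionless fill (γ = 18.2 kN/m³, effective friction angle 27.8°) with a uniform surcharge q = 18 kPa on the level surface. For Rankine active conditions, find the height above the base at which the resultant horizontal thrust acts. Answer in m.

K_a = 0.3639.
Triangular part P₁ = ½K_aγH² = 79.51 at H/3 = 1.633 m; rectangular part P₂ = K_a q H = 32.10 at H/2 = 2.450 m.
ȳ = (P₁·1.633 + P₂·2.450)/(P₁+P₂) = 1.868 m.

1.87 m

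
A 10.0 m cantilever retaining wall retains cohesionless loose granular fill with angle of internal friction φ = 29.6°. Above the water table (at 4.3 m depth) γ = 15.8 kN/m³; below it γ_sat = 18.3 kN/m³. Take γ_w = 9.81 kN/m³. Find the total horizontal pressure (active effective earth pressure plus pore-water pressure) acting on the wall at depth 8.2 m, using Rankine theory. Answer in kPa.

72.5 kPa

K_a = (1 − sin φ)/(1 + sin φ) = 0.3387.
γ' = 18.3 − 9.81 = 8.490 kN/m³.
Effective vertical stress at 8.2 m: σ'_v = 15.8×4.3 + 8.490×3.90 = 101.1 kPa.
σ'_h = K_a σ'_v = 0.3387 × 101.1 = 34.23 kPa; u = γ_w × 3.90 = 38.26 kPa.
Total σ_h = 34.23 + 38.26 = 72.49 kPa.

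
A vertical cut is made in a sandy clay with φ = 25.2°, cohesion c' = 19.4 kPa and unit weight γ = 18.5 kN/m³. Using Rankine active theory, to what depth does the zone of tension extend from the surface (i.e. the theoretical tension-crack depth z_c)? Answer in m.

3.30 m

K_a = tan²(45° − 25.2°/2) = 0.4027; √K_a = 0.6346.
The active pressure is zero where K_a γ z = 2c√K_a, so z_c = 2c/(γ√K_a) = 2×19.4/(18.5×0.6346) = 3.305 m.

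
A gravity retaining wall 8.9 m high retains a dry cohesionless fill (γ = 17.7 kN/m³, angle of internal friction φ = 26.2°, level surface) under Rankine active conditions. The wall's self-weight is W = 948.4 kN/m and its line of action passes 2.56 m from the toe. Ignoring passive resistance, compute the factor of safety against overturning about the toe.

3.01

K_a = tan²(45° − 26.2°/2) = 0.3874.
P_a = ½K_aγH² = 0.5×0.3874×17.7×8.9² = 271.6 kN/m, acting at H/3 = 2.967 m above the base.
Overturning moment M_o = P_a × H/3 = 271.6 × 2.967 = 805.7.
Resisting moment M_r = W × 2.56 = 948.4 × 2.56 = 2428.
FS_overturning = M_r/M_o = 2428/805.7 = 3.013.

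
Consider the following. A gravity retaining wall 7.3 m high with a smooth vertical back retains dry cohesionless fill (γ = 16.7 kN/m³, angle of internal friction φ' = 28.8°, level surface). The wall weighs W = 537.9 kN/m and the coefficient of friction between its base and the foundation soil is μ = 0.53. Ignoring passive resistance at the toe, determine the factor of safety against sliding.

1.83

K_a = tan²(45° − 28.8°/2) = 0.3498.
P_a = ½K_aγH² = 0.5×0.3498×16.7×7.3² = 155.6 kN/m, acting at H/3 = 2.433 m above the base.
FS_sliding = μW / P_a = 0.53×537.9 / 155.6 = 1.832.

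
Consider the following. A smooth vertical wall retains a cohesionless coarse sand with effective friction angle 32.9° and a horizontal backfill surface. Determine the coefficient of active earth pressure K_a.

0.296

K_a = tan²(45° − φ/2) = tan²(28.55°) = 0.2960.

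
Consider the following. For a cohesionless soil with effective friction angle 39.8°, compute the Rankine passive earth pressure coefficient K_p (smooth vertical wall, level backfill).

K_p = (1 + sin φ)/(1 − sin φ) = tan²(45° + 39.8°/2) = 4.557.

4.56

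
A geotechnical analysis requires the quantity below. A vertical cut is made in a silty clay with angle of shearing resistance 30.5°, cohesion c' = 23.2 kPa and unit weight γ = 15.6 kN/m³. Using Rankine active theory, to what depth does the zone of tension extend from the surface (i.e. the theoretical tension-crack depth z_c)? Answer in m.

K_a = tan²(45° − 30.5°/2) = 0.3267; √K_a = 0.5715.
The active pressure is zero where K_a γ z = 2c√K_a, so z_c = 2c/(γ√K_a) = 2×23.2/(15.6×0.5715) = 5.204 m.

5.20 m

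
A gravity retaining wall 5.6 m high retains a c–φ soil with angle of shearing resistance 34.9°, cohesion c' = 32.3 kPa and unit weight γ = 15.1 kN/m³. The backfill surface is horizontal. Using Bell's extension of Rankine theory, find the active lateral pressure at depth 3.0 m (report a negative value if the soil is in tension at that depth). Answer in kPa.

K_a = (1 − sin φ)/(1 + sin φ) = 0.2721.
σ_a = K_a γ z − 2c√K_a = 0.2721×15.1×3.0 − 2×32.3×0.5217 = -21.37 kPa.

-21.4 kPa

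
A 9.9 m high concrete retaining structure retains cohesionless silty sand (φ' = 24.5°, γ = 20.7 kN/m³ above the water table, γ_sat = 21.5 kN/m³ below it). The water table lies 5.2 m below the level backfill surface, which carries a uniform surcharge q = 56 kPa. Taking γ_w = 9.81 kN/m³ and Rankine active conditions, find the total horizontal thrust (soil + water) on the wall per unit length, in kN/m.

716 kN/m

K_a = tan²(45° − φ/2) = 0.4137.
γ' = 21.5 − 9.81 = 11.69 kN/m³. h₂ = H − d_w = 4.7 m.
σ'_h: at surface K_a·q = 23.17; at WT K_a(q+γd_w) = 67.70; at base K_a(q+γd_w+γ'h₂) = 90.44 kPa.
P₁ = ½(23.17+67.70)×5.2 = 236.3; P₂ = ½(67.70+90.44)×4.7 = 371.6; P_w = ½γ_w h₂² = 108.4.
Total = 236.3+371.6+108.4 = 716.2 kN/m.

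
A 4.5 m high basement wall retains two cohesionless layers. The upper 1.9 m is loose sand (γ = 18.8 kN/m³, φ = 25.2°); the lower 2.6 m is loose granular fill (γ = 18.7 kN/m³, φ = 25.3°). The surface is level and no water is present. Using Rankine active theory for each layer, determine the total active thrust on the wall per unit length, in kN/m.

76.3 kN/m

K_a1 = tan²(45°−25.2°/2) = 0.4027; K_a2 = tan²(45°−25.3°/2) = 0.4012.
Layer 1: σ at base = K_a1 γ₁ h₁ = 14.39 kPa; P₁ = ½×14.39×1.9 = 13.67.
Layer 2: σ_v at top = γ₁h₁ = 35.72; σ_h top = K_a2×35.72 = 14.33; σ_h base = K_a2×(35.72+18.7×2.6) = 33.84.
P₂ = ½(14.33+33.84)×2.6 = 62.62. Total P_a = 13.67+62.62 = 76.28 kN/m.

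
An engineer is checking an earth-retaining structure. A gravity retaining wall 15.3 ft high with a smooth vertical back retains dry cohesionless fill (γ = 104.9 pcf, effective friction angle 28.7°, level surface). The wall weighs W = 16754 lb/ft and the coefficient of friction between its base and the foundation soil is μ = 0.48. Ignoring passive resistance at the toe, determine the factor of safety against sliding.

K_a = tan²(45° − 28.7°/2) = 0.3511.
P_a = ½K_aγH² = 0.5×0.3511×104.9×15.3² = 4311 lb/ft, acting at H/3 = 5.100 ft above the base.
FS_sliding = μW / P_a = 0.48×16754 / 4311 = 1.865.

1.87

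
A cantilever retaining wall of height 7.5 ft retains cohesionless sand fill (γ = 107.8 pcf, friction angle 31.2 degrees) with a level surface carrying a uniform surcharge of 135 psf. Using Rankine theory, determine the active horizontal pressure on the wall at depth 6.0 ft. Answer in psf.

K_a = (1 − sin φ)/(1 + sin φ) = 0.3175.
σ_v = γz + q = 107.8 × 6.0 + 135 = 781.8 psf.
σ_h = K_a σ_v = 0.3175 × 781.8 = 248.2 psf.

248 psf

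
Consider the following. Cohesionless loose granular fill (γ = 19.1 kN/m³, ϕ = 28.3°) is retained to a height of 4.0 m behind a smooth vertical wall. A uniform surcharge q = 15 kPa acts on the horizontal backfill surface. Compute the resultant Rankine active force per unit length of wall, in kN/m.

K_a = tan²(45° − φ/2) = 0.3568.
Soil triangle: ½ K_a γ H² = 0.5×0.3568×19.1×4.0² = 54.51 kN/m.
Surcharge rectangle: K_a q H = 0.3568×15×4.0 = 21.41 kN/m.
Total = 54.51 + 21.41 = 75.92 kN/m.

75.9 kN/m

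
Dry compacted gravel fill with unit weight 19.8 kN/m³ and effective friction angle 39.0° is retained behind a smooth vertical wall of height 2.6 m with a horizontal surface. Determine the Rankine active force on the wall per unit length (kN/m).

15.2 kN/m

K_a = tan²(45° − φ/2) = 0.2275.
P_a = ½ K_a γ H² = 0.5 × 0.2275 × 19.8 × 2.6² = 15.23 kN/m.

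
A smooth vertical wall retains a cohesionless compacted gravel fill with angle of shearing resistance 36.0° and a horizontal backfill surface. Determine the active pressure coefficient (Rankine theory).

K_a = tan²(45° − φ/2) = tan²(27.00°) = 0.2596.

0.260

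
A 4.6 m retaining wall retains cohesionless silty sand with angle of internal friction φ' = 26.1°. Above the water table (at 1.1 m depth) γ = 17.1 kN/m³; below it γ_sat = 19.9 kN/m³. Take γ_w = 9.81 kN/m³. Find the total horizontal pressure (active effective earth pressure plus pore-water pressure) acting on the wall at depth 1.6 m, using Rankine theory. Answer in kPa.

14.2 kPa

K_a = (1 − sin φ)/(1 + sin φ) = 0.3889.
γ' = 19.9 − 9.81 = 10.09 kN/m³.
Effective vertical stress at 1.6 m: σ'_v = 17.1×1.1 + 10.09×0.500 = 23.86 kPa.
σ'_h = K_a σ'_v = 0.3889 × 23.86 = 9.278 kPa; u = γ_w × 0.500 = 4.905 kPa.
Total σ_h = 9.278 + 4.905 = 14.18 kPa.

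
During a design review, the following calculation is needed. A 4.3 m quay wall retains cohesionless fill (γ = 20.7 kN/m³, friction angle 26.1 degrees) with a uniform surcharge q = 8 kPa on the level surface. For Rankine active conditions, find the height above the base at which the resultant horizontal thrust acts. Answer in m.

1.54 m

K_a = 0.3889.
Triangular part P₁ = ½K_aγH² = 74.43 at H/3 = 1.433 m; rectangular part P₂ = K_a q H = 13.38 at H/2 = 2.150 m.
ȳ = (P₁·1.433 + P₂·2.150)/(P₁+P₂) = 1.543 m.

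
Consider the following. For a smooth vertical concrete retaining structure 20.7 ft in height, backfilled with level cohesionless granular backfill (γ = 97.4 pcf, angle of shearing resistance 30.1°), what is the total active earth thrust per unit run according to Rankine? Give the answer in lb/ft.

6930 lb/ft

K_a = tan²(45° − φ/2) = 0.3320.
P_a = ½ K_a γ H² = 0.5 × 0.3320 × 97.4 × 20.7² = 6928 lb/ft.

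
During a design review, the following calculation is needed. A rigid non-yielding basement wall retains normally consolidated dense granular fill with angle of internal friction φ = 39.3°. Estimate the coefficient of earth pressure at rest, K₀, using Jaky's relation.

K₀ = 1 − sin φ' = 1 − sin 39.3° = 0.3666.

0.367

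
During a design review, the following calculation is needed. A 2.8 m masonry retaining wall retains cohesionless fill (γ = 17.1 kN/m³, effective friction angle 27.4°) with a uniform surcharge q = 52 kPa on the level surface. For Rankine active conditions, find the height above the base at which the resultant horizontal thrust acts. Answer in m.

K_a = 0.3697.
Triangular part P₁ = ½K_aγH² = 24.78 at H/3 = 0.9333 m; rectangular part P₂ = K_a q H = 53.82 at H/2 = 1.400 m.
ȳ = (P₁·0.9333 + P₂·1.400)/(P₁+P₂) = 1.253 m.

1.25 m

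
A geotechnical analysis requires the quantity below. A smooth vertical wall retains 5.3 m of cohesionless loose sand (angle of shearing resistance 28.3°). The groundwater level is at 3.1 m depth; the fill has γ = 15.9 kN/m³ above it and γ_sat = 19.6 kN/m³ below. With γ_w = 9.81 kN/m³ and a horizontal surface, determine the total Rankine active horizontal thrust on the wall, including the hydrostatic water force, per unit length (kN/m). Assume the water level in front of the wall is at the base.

K_a = tan²(45° − φ/2) = 0.3568.
γ' = 19.6 − 9.81 = 9.790 kN/m³. Depth below WT = 2.2 m.
σ'_h at WT = K_a γ d_w = 17.59 kPa; at base = 17.59 + K_a γ' × 2.2 = 25.27 kPa.
P₁ (0–3.1 m) = ½×17.59×3.1 = 27.26. P₂ (3.1–5.3 m) = ½(17.59+25.27)×2.2 = 47.14.
P_w = ½ γ_w h₂² = 0.5×9.81×2.2² = 23.74. Total = 27.26+47.14+23.74 = 98.14 kN/m.

98.1 kN/m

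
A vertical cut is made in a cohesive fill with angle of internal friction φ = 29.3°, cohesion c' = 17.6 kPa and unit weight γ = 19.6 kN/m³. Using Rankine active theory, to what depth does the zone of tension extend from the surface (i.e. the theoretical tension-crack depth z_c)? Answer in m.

3.07 m

K_a = tan²(45° − 29.3°/2) = 0.3428; √K_a = 0.5855.
The active pressure is zero where K_a γ z = 2c√K_a, so z_c = 2c/(γ√K_a) = 2×17.6/(19.6×0.5855) = 3.067 m.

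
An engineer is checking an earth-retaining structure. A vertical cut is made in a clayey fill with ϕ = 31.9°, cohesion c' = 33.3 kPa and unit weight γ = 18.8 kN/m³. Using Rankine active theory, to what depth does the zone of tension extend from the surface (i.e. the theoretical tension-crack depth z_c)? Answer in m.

K_a = tan²(45° − 31.9°/2) = 0.3085; √K_a = 0.5555.
The active pressure is zero where K_a γ z = 2c√K_a, so z_c = 2c/(γ√K_a) = 2×33.3/(18.8×0.5555) = 6.378 m.

6.38 m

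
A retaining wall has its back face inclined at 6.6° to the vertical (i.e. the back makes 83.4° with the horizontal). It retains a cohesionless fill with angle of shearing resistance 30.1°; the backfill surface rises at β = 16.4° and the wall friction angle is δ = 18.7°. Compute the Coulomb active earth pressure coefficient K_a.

0.450

K_a = sin²(α+φ) / [sin²α · sin(α−δ) · (1 + √{sin(φ+δ)sin(φ−β) / (sin(α−δ)sin(α+β))})²].
With α = 83.4°, φ = 30.1°, δ = 18.7°, β = 16.4°: K_a = 0.4501.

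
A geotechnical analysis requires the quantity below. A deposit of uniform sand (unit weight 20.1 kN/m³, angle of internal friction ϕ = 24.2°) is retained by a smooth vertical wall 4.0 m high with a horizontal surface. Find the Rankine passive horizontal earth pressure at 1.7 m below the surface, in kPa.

K_p = (1 + sin φ)/(1 − sin φ) = 2.389.
σ_h = K_p γ z = 2.389 × 20.1 × 1.7 = 81.65 kPa.

81.6 kPa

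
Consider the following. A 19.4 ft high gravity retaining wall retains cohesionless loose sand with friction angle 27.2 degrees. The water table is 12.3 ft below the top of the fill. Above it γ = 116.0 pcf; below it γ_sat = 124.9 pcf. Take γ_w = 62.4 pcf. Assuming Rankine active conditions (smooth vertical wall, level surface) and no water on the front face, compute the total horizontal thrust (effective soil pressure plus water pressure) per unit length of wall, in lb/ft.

K_a = tan²(45° − φ/2) = 0.3726.
γ' = 124.9 − 62.4 = 62.50 pcf. Depth below WT = 7.1 ft.
σ'_h at WT = K_a γ d_w = 531.6 psf; at base = 531.6 + K_a γ' × 7.1 = 697.0 psf.
P₁ (0–12.3 ft) = ½×531.6×12.3 = 3269. P₂ (12.3–19.4 ft) = ½(531.6+697.0)×7.1 = 4361.
P_w = ½ γ_w h₂² = 0.5×62.4×7.1² = 1573. Total = 3269+4361+1573 = 9204 lb/ft.

9200 lb/ft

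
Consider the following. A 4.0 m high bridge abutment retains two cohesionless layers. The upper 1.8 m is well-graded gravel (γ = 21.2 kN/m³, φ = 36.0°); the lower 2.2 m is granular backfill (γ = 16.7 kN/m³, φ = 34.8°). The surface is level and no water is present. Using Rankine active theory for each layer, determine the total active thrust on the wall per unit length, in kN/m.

42.9 kN/m

K_a1 = tan²(45°−36.0°/2) = 0.2596; K_a2 = tan²(45°−34.8°/2) = 0.2733.
Layer 1: σ at base = K_a1 γ₁ h₁ = 9.907 kPa; P₁ = ½×9.907×1.8 = 8.916.
Layer 2: σ_v at top = γ₁h₁ = 38.16; σ_h top = K_a2×38.16 = 10.43; σ_h base = K_a2×(38.16+16.7×2.2) = 20.47.
P₂ = ½(10.43+20.47)×2.2 = 33.99. Total P_a = 8.916+33.99 = 42.91 kN/m.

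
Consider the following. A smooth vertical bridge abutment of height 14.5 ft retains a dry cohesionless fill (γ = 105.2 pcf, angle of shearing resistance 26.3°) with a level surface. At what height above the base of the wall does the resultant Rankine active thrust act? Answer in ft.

4.83 ft

K_a = 0.3859.
The pressure distribution is triangular, so the resultant acts at H/3 above the base = 14.5/3 = 4.833 ft.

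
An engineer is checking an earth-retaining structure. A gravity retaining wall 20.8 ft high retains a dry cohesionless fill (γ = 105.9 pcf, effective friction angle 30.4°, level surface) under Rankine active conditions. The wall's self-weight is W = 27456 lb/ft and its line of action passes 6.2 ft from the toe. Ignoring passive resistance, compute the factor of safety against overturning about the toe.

K_a = tan²(45° − 30.4°/2) = 0.3280.
P_a = ½K_aγH² = 0.5×0.3280×105.9×20.8² = 7514 lb/ft, acting at H/3 = 6.933 ft above the base.
Overturning moment M_o = P_a × H/3 = 7514 × 6.933 = 52100.
Resisting moment M_r = W × 6.2 = 27456 × 6.2 = 170200.
FS_overturning = M_r/M_o = 170200/52100 = 3.268.

3.27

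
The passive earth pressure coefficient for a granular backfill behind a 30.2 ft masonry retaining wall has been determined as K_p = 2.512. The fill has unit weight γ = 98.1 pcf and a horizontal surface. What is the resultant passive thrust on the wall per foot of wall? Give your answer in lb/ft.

P = ½ K_p γ H² = 0.5 × 2.512 × 98.1 × 30.2² = 112400 lb/ft.

112000 lb/ft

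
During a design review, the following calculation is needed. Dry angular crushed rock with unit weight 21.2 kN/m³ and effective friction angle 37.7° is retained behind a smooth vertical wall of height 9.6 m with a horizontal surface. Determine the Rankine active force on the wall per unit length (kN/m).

235 kN/m

K_a = tan²(45° − φ/2) = 0.2411.
P_a = ½ K_a γ H² = 0.5 × 0.2411 × 21.2 × 9.6² = 235.5 kN/m.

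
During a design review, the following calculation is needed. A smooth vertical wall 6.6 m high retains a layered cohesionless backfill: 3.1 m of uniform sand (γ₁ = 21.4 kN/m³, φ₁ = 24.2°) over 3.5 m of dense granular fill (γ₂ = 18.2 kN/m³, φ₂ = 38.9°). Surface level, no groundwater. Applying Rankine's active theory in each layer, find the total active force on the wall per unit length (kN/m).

K_a1 = tan²(45°−24.2°/2) = 0.4185; K_a2 = tan²(45°−38.9°/2) = 0.2285.
Layer 1: σ at base = K_a1 γ₁ h₁ = 27.76 kPa; P₁ = ½×27.76×3.1 = 43.03.
Layer 2: σ_v at top = γ₁h₁ = 66.34; σ_h top = K_a2×66.34 = 15.16; σ_h base = K_a2×(66.34+18.2×3.5) = 29.72.
P₂ = ½(15.16+29.72)×3.5 = 78.54. Total P_a = 43.03+78.54 = 121.6 kN/m.

122 kN/m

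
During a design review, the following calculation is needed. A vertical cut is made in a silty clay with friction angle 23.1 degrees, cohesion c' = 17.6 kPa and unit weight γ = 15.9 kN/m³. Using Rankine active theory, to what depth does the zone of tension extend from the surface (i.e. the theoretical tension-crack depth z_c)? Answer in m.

K_a = tan²(45° − 23.1°/2) = 0.4364; √K_a = 0.6606.
The active pressure is zero where K_a γ z = 2c√K_a, so z_c = 2c/(γ√K_a) = 2×17.6/(15.9×0.6606) = 3.351 m.

3.35 m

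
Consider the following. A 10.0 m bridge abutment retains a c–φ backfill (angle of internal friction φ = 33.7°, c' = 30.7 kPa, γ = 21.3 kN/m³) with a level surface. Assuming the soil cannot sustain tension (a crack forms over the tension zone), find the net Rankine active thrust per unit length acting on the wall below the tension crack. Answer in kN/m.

64.9 kN/m

K_a = 0.2863; √K_a = 0.5351.
Tension-crack depth z_c = 2c/(γ√K_a) = 2×30.7/(21.3×0.5351) = 5.387 m.
σ_a at base = K_a γ H − 2c√K_a = 0.2863×21.3×10.0 − 2×30.7×0.5351 = 28.13 kPa.
P_a = ½ × 28.13 × (H − z_c) = 0.5×28.13×4.613 = 64.87 kN/m.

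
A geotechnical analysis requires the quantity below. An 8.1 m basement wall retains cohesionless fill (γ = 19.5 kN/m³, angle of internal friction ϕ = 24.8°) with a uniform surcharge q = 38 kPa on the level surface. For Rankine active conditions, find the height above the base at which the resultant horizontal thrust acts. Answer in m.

3.14 m

K_a = 0.4090.
Triangular part P₁ = ½K_aγH² = 261.6 at H/3 = 2.700 m; rectangular part P₂ = K_a q H = 125.9 at H/2 = 4.050 m.
ȳ = (P₁·2.700 + P₂·4.050)/(P₁+P₂) = 3.139 m.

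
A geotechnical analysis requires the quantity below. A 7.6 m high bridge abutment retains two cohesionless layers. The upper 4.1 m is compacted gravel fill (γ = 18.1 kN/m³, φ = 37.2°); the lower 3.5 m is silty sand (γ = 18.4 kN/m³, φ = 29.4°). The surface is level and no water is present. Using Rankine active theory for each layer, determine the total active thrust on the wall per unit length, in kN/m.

165 kN/m

K_a1 = tan²(45°−37.2°/2) = 0.2464; K_a2 = tan²(45°−29.4°/2) = 0.3415.
Layer 1: σ at base = K_a1 γ₁ h₁ = 18.29 kPa; P₁ = ½×18.29×4.1 = 37.49.
Layer 2: σ_v at top = γ₁h₁ = 74.21; σ_h top = K_a2×74.21 = 25.34; σ_h base = K_a2×(74.21+18.4×3.5) = 47.33.
P₂ = ½(25.34+47.33)×3.5 = 127.2. Total P_a = 37.49+127.2 = 164.7 kN/m.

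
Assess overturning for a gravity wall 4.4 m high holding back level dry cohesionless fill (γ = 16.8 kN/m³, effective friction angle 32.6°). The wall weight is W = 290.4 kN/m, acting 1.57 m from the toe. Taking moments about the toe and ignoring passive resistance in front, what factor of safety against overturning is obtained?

K_a = tan²(45° − 32.6°/2) = 0.2997.
P_a = ½K_aγH² = 0.5×0.2997×16.8×4.4² = 48.74 kN/m, acting at H/3 = 1.467 m above the base.
Overturning moment M_o = P_a × H/3 = 48.74 × 1.467 = 71.49.
Resisting moment M_r = W × 1.57 = 290.4 × 1.57 = 455.9.
FS_overturning = M_r/M_o = 455.9/71.49 = 6.377.

6.38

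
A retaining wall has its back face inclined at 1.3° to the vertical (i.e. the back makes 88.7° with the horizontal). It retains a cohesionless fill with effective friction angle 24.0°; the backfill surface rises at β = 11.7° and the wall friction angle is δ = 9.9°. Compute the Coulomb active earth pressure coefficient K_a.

0.476

K_a = sin²(α+φ) / [sin²α · sin(α−δ) · (1 + √{sin(φ+δ)sin(φ−β) / (sin(α−δ)sin(α+β))})²].
With α = 88.7°, φ = 24.0°, δ = 9.9°, β = 11.7°: K_a = 0.4756.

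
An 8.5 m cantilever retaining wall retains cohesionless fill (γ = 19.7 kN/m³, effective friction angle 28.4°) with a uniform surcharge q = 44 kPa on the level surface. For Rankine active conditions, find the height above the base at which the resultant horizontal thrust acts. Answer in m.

K_a = 0.3554.
Triangular part P₁ = ½K_aγH² = 252.9 at H/3 = 2.833 m; rectangular part P₂ = K_a q H = 132.9 at H/2 = 4.250 m.
ȳ = (P₁·2.833 + P₂·4.250)/(P₁+P₂) = 3.321 m.

3.32 m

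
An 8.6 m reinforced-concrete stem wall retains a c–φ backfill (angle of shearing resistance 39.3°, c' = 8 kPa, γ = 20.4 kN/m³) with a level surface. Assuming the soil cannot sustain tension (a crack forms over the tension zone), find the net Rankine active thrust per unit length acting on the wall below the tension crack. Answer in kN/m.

110 kN/m

K_a = 0.2245; √K_a = 0.4738.
Tension-crack depth z_c = 2c/(γ√K_a) = 2×8/(20.4×0.4738) = 1.655 m.
σ_a at base = K_a γ H − 2c√K_a = 0.2245×20.4×8.6 − 2×8×0.4738 = 31.80 kPa.
P_a = ½ × 31.80 × (H − z_c) = 0.5×31.80×6.945 = 110.4 kN/m.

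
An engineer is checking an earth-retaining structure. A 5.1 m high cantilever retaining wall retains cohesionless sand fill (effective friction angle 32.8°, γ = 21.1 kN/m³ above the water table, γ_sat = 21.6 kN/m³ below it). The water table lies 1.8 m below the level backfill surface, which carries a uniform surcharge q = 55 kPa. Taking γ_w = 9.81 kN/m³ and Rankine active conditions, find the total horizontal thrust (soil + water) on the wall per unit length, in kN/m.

K_a = tan²(45° − φ/2) = 0.2973.
γ' = 21.6 − 9.81 = 11.79 kN/m³. h₂ = H − d_w = 3.3 m.
σ'_h: at surface K_a·q = 16.35; at WT K_a(q+γd_w) = 27.64; at base K_a(q+γd_w+γ'h₂) = 39.21 kPa.
P₁ = ½(16.35+27.64)×1.8 = 39.59; P₂ = ½(27.64+39.21)×3.3 = 110.3; P_w = ½γ_w h₂² = 53.42.
Total = 39.59+110.3+53.42 = 203.3 kN/m.

203 kN/m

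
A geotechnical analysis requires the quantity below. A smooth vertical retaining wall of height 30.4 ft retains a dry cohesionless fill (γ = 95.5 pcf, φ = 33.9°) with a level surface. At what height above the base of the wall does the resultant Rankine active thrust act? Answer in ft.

10.1 ft

K_a = 0.2839.
The pressure distribution is triangular, so the resultant acts at H/3 above the base = 30.4/3 = 10.13 ft.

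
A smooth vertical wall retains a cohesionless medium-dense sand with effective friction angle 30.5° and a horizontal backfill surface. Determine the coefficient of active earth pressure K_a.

K_a = (1 − sin φ)/(1 + sin φ) = (1 − sin 30.5°)/(1 + sin 30.5°) = 0.3267.

0.327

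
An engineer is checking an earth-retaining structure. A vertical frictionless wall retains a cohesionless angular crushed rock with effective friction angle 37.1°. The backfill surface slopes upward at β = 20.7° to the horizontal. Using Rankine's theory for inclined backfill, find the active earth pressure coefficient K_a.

0.293

K_a = cos β · (cos β − √(cos²β − cos²φ)) / (cos β + √(cos²β − cos²φ)).
cos β = 0.9354, cos φ = 0.7976, √(cos²β − cos²φ) = 0.4888.
K_a = 0.9354 × (0.9354 − 0.4888)/(0.9354 + 0.4888) = 0.2934.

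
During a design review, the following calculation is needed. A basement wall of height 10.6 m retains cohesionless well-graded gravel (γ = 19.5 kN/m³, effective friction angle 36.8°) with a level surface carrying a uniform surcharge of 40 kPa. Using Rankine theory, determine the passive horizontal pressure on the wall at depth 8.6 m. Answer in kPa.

828 kPa

K_p = (1 + sin φ)/(1 − sin φ) = 3.988.
σ_v = γz + q = 19.5 × 8.6 + 40 = 207.7 kPa.
σ_h = K_p σ_v = 3.988 × 207.7 = 828.3 kPa.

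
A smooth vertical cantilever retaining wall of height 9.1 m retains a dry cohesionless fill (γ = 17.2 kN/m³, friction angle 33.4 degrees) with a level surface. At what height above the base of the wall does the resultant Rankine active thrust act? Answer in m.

K_a = 0.2899.
The pressure distribution is triangular, so the resultant acts at H/3 above the base = 9.1/3 = 3.033 m.

3.03 m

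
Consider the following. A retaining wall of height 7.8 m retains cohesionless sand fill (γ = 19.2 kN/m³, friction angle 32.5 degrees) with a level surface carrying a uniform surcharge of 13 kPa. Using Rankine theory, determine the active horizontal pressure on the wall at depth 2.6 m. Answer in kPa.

K_a = (1 − sin φ)/(1 + sin φ) = 0.3010.
σ_v = γz + q = 19.2 × 2.6 + 13 = 62.92 kPa.
σ_h = K_a σ_v = 0.3010 × 62.92 = 18.94 kPa.

18.9 kPa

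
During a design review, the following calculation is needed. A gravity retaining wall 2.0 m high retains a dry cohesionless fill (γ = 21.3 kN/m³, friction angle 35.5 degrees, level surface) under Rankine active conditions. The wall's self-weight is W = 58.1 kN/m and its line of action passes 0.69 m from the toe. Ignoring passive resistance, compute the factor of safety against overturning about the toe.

K_a = tan²(45° − 35.5°/2) = 0.2653.
P_a = ½K_aγH² = 0.5×0.2653×21.3×2.0² = 11.30 kN/m, acting at H/3 = 0.6667 m above the base.
Overturning moment M_o = P_a × H/3 = 11.30 × 0.6667 = 7.533.
Resisting moment M_r = W × 0.69 = 58.1 × 0.69 = 40.09.
FS_overturning = M_r/M_o = 40.09/7.533 = 5.322.

5.32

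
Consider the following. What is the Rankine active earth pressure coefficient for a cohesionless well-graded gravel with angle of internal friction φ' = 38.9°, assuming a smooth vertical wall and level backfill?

0.229

K_a = (1 − sin φ)/(1 + sin φ) = (1 − sin 38.9°)/(1 + sin 38.9°) = 0.2285.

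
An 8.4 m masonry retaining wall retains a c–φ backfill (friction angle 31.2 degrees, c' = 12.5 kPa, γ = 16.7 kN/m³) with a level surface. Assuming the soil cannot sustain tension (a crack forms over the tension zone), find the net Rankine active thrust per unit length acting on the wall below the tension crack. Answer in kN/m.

87.4 kN/m

K_a = 0.3175; √K_a = 0.5635.
Tension-crack depth z_c = 2c/(γ√K_a) = 2×12.5/(16.7×0.5635) = 2.657 m.
σ_a at base = K_a γ H − 2c√K_a = 0.3175×16.7×8.4 − 2×12.5×0.5635 = 30.45 kPa.
P_a = ½ × 30.45 × (H − z_c) = 0.5×30.45×5.743 = 87.45 kN/m.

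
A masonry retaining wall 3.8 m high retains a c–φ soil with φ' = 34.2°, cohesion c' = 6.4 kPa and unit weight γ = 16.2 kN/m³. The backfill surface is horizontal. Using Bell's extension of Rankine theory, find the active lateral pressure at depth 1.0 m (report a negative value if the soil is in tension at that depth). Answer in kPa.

K_a = (1 − sin φ)/(1 + sin φ) = 0.2803.
σ_a = K_a γ z − 2c√K_a = 0.2803×16.2×1.0 − 2×6.4×0.5295 = -2.236 kPa.

-2.24 kPa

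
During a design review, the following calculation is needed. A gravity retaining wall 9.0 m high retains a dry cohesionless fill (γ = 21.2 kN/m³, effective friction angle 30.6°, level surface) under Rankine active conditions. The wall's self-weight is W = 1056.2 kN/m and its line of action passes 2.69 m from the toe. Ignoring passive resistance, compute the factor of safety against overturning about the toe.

K_a = tan²(45° − 30.6°/2) = 0.3253.
P_a = ½K_aγH² = 0.5×0.3253×21.2×9.0² = 279.3 kN/m, acting at H/3 = 3.000 m above the base.
Overturning moment M_o = P_a × H/3 = 279.3 × 3.000 = 838.0.
Resisting moment M_r = W × 2.69 = 1056.2 × 2.69 = 2841.
FS_overturning = M_r/M_o = 2841/838.0 = 3.390.

3.39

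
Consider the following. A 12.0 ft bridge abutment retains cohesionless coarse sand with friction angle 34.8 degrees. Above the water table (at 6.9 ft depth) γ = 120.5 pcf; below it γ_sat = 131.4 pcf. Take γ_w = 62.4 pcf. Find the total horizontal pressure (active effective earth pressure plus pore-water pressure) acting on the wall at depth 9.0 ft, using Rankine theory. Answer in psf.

398 psf

K_a = (1 − sin φ)/(1 + sin φ) = 0.2733.
γ' = 131.4 − 62.4 = 69.00 pcf.
Effective vertical stress at 9.0 ft: σ'_v = 120.5×6.9 + 69.00×2.10 = 976.4 psf.
σ'_h = K_a σ'_v = 0.2733 × 976.4 = 266.8 psf; u = γ_w × 2.10 = 131.0 psf.
Total σ_h = 266.8 + 131.0 = 397.9 psf.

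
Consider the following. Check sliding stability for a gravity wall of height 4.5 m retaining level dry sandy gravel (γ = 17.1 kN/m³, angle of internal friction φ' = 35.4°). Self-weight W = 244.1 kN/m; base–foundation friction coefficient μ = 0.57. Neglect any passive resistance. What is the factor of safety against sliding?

K_a = tan²(45° − 35.4°/2) = 0.2664.
P_a = ½K_aγH² = 0.5×0.2664×17.1×4.5² = 46.12 kN/m, acting at H/3 = 1.500 m above the base.
FS_sliding = μW / P_a = 0.57×244.1 / 46.12 = 3.017.

3.02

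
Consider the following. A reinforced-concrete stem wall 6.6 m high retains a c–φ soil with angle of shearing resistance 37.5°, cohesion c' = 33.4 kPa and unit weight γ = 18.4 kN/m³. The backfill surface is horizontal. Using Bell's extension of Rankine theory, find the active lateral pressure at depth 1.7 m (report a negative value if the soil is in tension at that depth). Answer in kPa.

K_a = (1 − sin φ)/(1 + sin φ) = 0.2432.
σ_a = K_a γ z − 2c√K_a = 0.2432×18.4×1.7 − 2×33.4×0.4931 = -25.34 kPa.

-25.3 kPa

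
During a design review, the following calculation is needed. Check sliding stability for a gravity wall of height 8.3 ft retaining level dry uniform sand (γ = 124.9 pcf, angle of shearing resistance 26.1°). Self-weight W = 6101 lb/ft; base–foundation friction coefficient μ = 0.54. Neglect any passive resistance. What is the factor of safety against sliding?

1.97

K_a = tan²(45° − 26.1°/2) = 0.3889.
P_a = ½K_aγH² = 0.5×0.3889×124.9×8.3² = 1673 lb/ft, acting at H/3 = 2.767 ft above the base.
FS_sliding = μW / P_a = 0.54×6101 / 1673 = 1.969.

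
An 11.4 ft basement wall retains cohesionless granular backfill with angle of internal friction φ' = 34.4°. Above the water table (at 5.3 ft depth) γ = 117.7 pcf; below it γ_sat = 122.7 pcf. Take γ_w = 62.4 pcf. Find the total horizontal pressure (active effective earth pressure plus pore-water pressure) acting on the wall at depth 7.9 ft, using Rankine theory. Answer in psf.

379 psf

K_a = (1 − sin φ)/(1 + sin φ) = 0.2780.
γ' = 122.7 − 62.4 = 60.30 pcf.
Effective vertical stress at 7.9 ft: σ'_v = 117.7×5.3 + 60.30×2.60 = 780.6 psf.
σ'_h = K_a σ'_v = 0.2780 × 780.6 = 217.0 psf; u = γ_w × 2.60 = 162.2 psf.
Total σ_h = 217.0 + 162.2 = 379.2 psf.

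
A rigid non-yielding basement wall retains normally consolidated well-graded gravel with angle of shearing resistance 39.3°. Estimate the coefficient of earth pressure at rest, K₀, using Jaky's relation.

0.367

K₀ = 1 − sin φ' = 1 − sin 39.3° = 0.3666.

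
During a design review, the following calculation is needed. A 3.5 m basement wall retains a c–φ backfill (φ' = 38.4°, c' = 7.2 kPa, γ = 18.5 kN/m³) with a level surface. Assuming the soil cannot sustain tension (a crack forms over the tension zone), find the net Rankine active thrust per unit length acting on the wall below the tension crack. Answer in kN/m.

K_a = 0.2337; √K_a = 0.4834.
Tension-crack depth z_c = 2c/(γ√K_a) = 2×7.2/(18.5×0.4834) = 1.610 m.
σ_a at base = K_a γ H − 2c√K_a = 0.2337×18.5×3.5 − 2×7.2×0.4834 = 8.170 kPa.
P_a = ½ × 8.170 × (H − z_c) = 0.5×8.170×1.890 = 7.720 kN/m.

7.72 kN/m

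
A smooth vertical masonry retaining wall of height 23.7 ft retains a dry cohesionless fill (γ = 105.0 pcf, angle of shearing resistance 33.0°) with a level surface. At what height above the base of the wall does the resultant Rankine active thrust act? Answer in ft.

K_a = 0.2948.
The pressure distribution is triangular, so the resultant acts at H/3 above the base = 23.7/3 = 7.900 ft.

7.90 ft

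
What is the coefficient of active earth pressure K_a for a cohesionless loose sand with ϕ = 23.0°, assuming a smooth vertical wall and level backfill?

K_a = tan²(45° − φ/2) = tan²(33.50°) = 0.4381.

0.438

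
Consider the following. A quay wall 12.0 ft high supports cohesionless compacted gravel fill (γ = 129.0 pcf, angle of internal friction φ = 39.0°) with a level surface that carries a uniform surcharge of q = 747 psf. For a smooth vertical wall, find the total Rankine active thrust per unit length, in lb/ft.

K_a = tan²(45° − φ/2) = 0.2275.
Soil triangle: ½ K_a γ H² = 0.5×0.2275×129.0×12.0² = 2113 lb/ft.
Surcharge rectangle: K_a q H = 0.2275×747×12.0 = 2039 lb/ft.
Total = 2113 + 2039 = 4152 lb/ft.

4150 lb/ft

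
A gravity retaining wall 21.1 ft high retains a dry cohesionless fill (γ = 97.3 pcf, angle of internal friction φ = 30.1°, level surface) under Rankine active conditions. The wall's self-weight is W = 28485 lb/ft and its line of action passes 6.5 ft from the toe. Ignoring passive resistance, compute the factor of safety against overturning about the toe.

3.66

K_a = tan²(45° − 30.1°/2) = 0.3320.
P_a = ½K_aγH² = 0.5×0.3320×97.3×21.1² = 7191 lb/ft, acting at H/3 = 7.033 ft above the base.
Overturning moment M_o = P_a × H/3 = 7191 × 7.033 = 50580.
Resisting moment M_r = W × 6.5 = 28485 × 6.5 = 185200.
FS_overturning = M_r/M_o = 185200/50580 = 3.661.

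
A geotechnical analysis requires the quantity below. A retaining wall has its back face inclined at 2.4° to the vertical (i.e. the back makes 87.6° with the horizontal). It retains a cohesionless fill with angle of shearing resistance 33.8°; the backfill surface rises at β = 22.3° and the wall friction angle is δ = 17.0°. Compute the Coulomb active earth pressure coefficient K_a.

0.385

K_a = sin²(α+φ) / [sin²α · sin(α−δ) · (1 + √{sin(φ+δ)sin(φ−β) / (sin(α−δ)sin(α+β))})²].
With α = 87.6°, φ = 33.8°, δ = 17.0°, β = 22.3°: K_a = 0.3852.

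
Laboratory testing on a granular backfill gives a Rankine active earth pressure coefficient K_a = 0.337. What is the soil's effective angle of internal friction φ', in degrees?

K_a = tan²(45° − φ/2) ⇒ 45° − φ/2 = arctan(√0.337) = 30.14°.
φ = 2(45° − 30.14°) = 29.73°.

29.7°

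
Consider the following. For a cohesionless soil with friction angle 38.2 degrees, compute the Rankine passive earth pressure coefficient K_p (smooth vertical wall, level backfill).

4.24

K_p = (1 + sin φ)/(1 − sin φ) = tan²(45° + 38.2°/2) = 4.241.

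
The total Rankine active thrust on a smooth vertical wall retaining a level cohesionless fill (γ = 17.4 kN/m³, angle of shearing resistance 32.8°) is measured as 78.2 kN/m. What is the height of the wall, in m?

5.50 m

K_a = 0.2973. P_a = ½ K_a γ H² ⇒ H = √(2P_a/(K_a γ)).
H = √(2×78.2/(0.2973×17.4)) = 5.499 m.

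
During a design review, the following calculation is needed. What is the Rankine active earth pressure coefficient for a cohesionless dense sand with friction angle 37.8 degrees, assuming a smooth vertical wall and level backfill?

0.240

K_a = (1 − sin φ)/(1 + sin φ) = (1 − sin 37.8°)/(1 + sin 37.8°) = 0.2400.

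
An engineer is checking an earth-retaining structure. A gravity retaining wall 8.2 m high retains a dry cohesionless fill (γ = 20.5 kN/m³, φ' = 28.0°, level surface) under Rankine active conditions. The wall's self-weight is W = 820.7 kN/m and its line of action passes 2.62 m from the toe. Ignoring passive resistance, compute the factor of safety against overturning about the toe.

3.16

K_a = tan²(45° − 28.0°/2) = 0.3610.
P_a = ½K_aγH² = 0.5×0.3610×20.5×8.2² = 248.8 kN/m, acting at H/3 = 2.733 m above the base.
Overturning moment M_o = P_a × H/3 = 248.8 × 2.733 = 680.1.
Resisting moment M_r = W × 2.62 = 820.7 × 2.62 = 2150.
FS_overturning = M_r/M_o = 2150/680.1 = 3.162.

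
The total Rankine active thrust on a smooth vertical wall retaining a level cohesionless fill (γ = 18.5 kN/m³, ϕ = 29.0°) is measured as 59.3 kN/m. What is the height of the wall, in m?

4.30 m

K_a = 0.3470. P_a = ½ K_a γ H² ⇒ H = √(2P_a/(K_a γ)).
H = √(2×59.3/(0.3470×18.5)) = 4.298 m.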